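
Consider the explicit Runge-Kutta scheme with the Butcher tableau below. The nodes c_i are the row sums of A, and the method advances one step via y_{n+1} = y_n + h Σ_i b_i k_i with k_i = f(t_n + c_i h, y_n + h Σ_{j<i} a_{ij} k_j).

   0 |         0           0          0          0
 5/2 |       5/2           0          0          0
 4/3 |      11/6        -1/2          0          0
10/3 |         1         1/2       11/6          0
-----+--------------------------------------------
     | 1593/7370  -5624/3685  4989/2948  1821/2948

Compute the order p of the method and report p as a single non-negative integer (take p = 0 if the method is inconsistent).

3

b = (1593/7370, -5624/3685, 4989/2948, 1821/2948)
c = (0, 5/2, 4/3, 10/3)
Ac = (0, 0, -5/4, 133/36)
Σ b_i: 1593/7370·1 + (-5624/3685)·1 + 4989/2948·1 + 1821/2948·1 = 1 ✓
b·c: (-5624/3685)·5/2 + 4989/2948·4/3 + 1821/2948·10/3 = 1/2 ✓
b·c²: (-5624/3685)·25/4 + 4989/2948·16/9 + 1821/2948·100/9 = 1/3 ✓
b·Ac: 4989/2948·(-5/4) + 1821/2948·133/36 = 1/6 ✓
b·c³: (-5624/3685)·125/8 + 4989/2948·64/27 + 1821/2948·1000/27 = 20183/6633 ≠ 1/4 ⇒ order 3.
b·(c∘Ac): 4989/2948·(-5/3) + 1821/2948·665/54 = 253985/53064 ≠ 1/8
b·Ac²: 4989/2948·(-25/8) + 1821/2948·1379/216 = -811/603 ≠ 1/12
b·A²c: 1821/2948·(-55/24) = -3035/2144 ≠ 1/24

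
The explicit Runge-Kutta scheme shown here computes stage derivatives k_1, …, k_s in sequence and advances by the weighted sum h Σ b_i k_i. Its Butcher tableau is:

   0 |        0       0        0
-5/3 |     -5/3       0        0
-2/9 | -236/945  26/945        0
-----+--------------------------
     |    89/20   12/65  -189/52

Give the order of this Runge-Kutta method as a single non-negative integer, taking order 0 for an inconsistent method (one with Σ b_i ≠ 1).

3

b = (89/20, 12/65, -189/52)
c = (0, -5/3, -2/9)
Ac = (0, 0, -26/567)
Σ b_i: 89/20·1 + 12/65·1 + (-189/52)·1 = 1 ✓
b·c: 12/65·(-5/3) + (-189/52)·(-2/9) = 1/2 ✓
b·c²: 12/65·25/9 + (-189/52)·4/81 = 1/3 ✓
b·Ac: (-189/52)·(-26/567) = 1/6 ✓; 3 stages ⇒ order 3.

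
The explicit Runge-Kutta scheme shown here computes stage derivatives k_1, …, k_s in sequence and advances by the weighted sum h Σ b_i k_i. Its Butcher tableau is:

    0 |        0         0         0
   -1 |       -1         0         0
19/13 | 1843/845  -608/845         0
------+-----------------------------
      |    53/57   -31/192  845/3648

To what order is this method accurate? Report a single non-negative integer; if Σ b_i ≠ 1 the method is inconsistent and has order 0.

3

b = (53/57, -31/192, 845/3648)
c = (0, -1, 19/13)
Ac = (0, 0, 608/845)
Σ b_i: 53/57·1 + (-31/192)·1 + 845/3648·1 = 1 ✓
b·c: (-31/192)·(-1) + 845/3648·19/13 = 1/2 ✓
b·c²: (-31/192)·1 + 845/3648·361/169 = 1/3 ✓
b·Ac: 845/3648·608/845 = 1/6 ✓; 3 stages ⇒ order 3.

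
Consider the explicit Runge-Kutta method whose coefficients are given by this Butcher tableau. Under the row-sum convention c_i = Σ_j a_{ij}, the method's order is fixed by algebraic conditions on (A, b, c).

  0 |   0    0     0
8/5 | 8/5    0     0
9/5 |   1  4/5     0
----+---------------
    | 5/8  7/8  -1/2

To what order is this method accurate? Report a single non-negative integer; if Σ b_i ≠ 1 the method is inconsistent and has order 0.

2

b = (5/8, 7/8, -1/2)
c = (0, 8/5, 9/5)
Ac = (0, 0, 32/25)
Σ b_i: 5/8·1 + 7/8·1 + (-1/2)·1 = 1 ✓
b·c: 7/8·8/5 + (-1/2)·9/5 = 1/2 ✓
b·c²: 7/8·64/25 + (-1/2)·81/25 = 31/50 ≠ 1/3 ⇒ order 2.
b·Ac: (-1/2)·32/25 = -16/25 ≠ 1/6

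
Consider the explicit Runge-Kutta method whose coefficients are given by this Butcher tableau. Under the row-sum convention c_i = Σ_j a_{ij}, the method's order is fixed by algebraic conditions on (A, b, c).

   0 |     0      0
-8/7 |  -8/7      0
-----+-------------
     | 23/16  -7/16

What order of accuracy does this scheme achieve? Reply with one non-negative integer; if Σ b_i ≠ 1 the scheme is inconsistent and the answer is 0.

b = (23/16, -7/16)
c = (0, -8/7)
Σ b_i: 23/16·1 + (-7/16)·1 = 1 ✓
b·c: (-7/16)·(-8/7) = 1/2 ✓; 2 stages ⇒ order 2.

2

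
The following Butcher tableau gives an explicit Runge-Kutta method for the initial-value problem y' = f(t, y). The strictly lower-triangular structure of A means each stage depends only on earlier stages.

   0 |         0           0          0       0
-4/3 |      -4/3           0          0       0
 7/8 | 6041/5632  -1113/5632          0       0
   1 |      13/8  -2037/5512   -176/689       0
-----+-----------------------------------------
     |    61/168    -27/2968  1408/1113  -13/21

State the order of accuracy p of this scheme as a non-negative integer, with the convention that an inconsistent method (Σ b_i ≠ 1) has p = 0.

b = (61/168, -27/2968, 1408/1113, -13/21)
c = (0, -4/3, 7/8, 1)
Ac = (0, 0, 371/1408, 7/26)
Σ b_i: 61/168·1 + (-27/2968)·1 + 1408/1113·1 + (-13/21)·1 = 1 ✓
b·c: (-27/2968)·(-4/3) + 1408/1113·7/8 + (-13/21)·1 = 1/2 ✓
b·c²: (-27/2968)·16/9 + 1408/1113·49/64 + (-13/21)·1 = 1/3 ✓
b·Ac: 1408/1113·371/1408 + (-13/21)·7/26 = 1/6 ✓
b·c³: (-27/2968)·(-64/27) + 1408/1113·343/512 + (-13/21)·1 = 1/4 ✓
b·(c∘Ac): 1408/1113·2597/11264 + (-13/21)·7/26 = 1/8 ✓
b·Ac²: 1408/1113·(-371/1056) + (-13/21)·(-133/156) = 1/12 ✓
b·A²c: (-13/21)·(-7/104) = 1/24 ✓; 4 stages ⇒ order 4.

4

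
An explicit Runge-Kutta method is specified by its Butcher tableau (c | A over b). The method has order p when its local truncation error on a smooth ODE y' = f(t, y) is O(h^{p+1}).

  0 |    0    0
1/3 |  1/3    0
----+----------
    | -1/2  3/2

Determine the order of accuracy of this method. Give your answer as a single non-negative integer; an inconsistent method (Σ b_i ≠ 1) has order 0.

2

b = (-1/2, 3/2)
c = (0, 1/3)
Σ b_i: (-1/2)·1 + 3/2·1 = 1 ✓
b·c: 3/2·1/3 = 1/2 ✓; 2 stages ⇒ order 2.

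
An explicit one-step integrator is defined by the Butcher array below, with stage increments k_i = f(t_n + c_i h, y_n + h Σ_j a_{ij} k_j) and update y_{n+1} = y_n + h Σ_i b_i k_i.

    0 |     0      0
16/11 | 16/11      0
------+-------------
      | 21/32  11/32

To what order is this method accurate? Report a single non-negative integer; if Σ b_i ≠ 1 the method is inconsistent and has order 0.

b = (21/32, 11/32)
c = (0, 16/11)
Σ b_i: 21/32·1 + 11/32·1 = 1 ✓
b·c: 11/32·16/11 = 1/2 ✓; 2 stages ⇒ order 2.

2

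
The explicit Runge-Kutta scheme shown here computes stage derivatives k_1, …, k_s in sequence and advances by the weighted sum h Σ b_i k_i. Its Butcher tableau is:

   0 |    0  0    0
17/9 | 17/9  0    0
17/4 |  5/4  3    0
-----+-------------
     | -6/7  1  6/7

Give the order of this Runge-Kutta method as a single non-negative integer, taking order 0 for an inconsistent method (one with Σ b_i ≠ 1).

b = (-6/7, 1, 6/7)
c = (0, 17/9, 17/4)
Ac = (0, 0, 17/3)
Σ b_i: (-6/7)·1 + 1·1 + 6/7·1 = 1 ✓
b·c: 1·17/9 + 6/7·17/4 = 697/126 ≠ 1/2 ⇒ order 1.

1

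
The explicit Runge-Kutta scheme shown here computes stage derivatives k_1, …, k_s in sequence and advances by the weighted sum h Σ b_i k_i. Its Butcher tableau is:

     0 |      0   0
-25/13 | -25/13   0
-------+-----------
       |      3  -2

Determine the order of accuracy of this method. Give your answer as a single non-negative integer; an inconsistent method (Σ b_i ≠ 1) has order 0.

1

b = (3, -2)
c = (0, -25/13)
Σ b_i: 3·1 + (-2)·1 = 1 ✓
b·c: (-2)·(-25/13) = 50/13 ≠ 1/2 ⇒ order 1.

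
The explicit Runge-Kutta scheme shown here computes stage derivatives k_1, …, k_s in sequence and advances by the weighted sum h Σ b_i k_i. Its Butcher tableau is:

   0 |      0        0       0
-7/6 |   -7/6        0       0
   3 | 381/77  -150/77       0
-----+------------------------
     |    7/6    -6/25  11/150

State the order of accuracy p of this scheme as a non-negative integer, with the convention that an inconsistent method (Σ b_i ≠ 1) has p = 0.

3

b = (7/6, -6/25, 11/150)
c = (0, -7/6, 3)
Ac = (0, 0, 25/11)
Σ b_i: 7/6·1 + (-6/25)·1 + 11/150·1 = 1 ✓
b·c: (-6/25)·(-7/6) + 11/150·3 = 1/2 ✓
b·c²: (-6/25)·49/36 + 11/150·9 = 1/3 ✓
b·Ac: 11/150·25/11 = 1/6 ✓; 3 stages ⇒ order 3.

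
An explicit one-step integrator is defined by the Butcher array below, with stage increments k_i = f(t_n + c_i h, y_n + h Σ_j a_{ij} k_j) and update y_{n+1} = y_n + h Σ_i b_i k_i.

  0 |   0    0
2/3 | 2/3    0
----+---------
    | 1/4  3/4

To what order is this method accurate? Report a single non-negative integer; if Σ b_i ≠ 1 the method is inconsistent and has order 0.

b = (1/4, 3/4)
c = (0, 2/3)
Σ b_i: 1/4·1 + 3/4·1 = 1 ✓
b·c: 3/4·2/3 = 1/2 ✓; 2 stages ⇒ order 2.

2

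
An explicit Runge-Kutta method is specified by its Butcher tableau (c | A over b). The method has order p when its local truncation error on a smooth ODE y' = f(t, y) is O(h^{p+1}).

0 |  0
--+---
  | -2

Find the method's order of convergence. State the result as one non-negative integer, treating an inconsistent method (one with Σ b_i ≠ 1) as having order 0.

0

b = (-2)
c = (0)
Σ b_i: (-2)·1 = -2 ≠ 1 ⇒ order 0.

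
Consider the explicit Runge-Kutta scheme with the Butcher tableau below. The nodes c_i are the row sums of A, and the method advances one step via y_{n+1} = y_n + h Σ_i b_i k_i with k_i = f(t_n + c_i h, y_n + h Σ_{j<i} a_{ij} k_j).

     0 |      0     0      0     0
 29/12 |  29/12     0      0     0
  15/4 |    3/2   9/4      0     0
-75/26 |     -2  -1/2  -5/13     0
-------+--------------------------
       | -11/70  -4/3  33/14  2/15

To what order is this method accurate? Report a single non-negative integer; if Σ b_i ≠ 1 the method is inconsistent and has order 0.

b = (-11/70, -4/3, 33/14, 2/15)
c = (0, 29/12, 15/4, -75/26)
Ac = (0, 0, 87/16, -827/312)
Σ b_i: (-11/70)·1 + (-4/3)·1 + 33/14·1 + 2/15·1 = 1 ✓
b·c: (-4/3)·29/12 + 33/14·15/4 + 2/15·(-75/26) = 34283/6552 ≠ 1/2 ⇒ order 1.

1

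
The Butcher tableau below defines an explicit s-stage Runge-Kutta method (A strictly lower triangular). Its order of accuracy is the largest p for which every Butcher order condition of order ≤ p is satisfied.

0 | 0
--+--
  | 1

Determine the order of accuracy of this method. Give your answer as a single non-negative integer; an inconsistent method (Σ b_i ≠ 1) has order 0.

1

b = (1)
c = (0)
Σ b_i: 1·1 = 1 ✓; 1 stage ⇒ order 1.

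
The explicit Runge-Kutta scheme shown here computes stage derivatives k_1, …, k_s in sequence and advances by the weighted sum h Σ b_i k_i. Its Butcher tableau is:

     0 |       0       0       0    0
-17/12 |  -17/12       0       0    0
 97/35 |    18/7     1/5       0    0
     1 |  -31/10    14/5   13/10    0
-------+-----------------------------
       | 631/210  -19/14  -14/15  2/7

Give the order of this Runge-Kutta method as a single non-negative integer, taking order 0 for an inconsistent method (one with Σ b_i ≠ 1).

b = (631/210, -19/14, -14/15, 2/7)
c = (0, -17/12, 97/35, 1)
Ac = (0, 0, -17/60, -191/525)
Σ b_i: 631/210·1 + (-19/14)·1 + (-14/15)·1 + 2/7·1 = 1 ✓
b·c: (-19/14)·(-17/12) + (-14/15)·97/35 + 2/7·1 = -227/600 ≠ 1/2 ⇒ order 1.

1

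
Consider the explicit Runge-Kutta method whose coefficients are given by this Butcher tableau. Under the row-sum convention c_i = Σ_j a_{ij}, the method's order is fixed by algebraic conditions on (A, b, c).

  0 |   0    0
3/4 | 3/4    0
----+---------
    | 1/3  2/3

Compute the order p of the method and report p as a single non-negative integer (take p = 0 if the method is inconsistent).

2

b = (1/3, 2/3)
c = (0, 3/4)
Σ b_i: 1/3·1 + 2/3·1 = 1 ✓
b·c: 2/3·3/4 = 1/2 ✓; 2 stages ⇒ order 2.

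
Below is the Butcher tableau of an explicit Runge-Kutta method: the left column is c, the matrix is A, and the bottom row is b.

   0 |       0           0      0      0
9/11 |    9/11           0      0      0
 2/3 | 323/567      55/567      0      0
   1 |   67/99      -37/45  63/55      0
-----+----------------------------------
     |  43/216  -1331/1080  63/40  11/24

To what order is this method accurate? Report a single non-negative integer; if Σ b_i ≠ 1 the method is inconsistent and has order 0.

4

b = (43/216, -1331/1080, 63/40, 11/24)
c = (0, 9/11, 2/3, 1)
Ac = (0, 0, 5/63, 1/11)
Σ b_i: 43/216·1 + (-1331/1080)·1 + 63/40·1 + 11/24·1 = 1 ✓
b·c: (-1331/1080)·9/11 + 63/40·2/3 + 11/24·1 = 1/2 ✓
b·c²: (-1331/1080)·81/121 + 63/40·4/9 + 11/24·1 = 1/3 ✓
b·Ac: 63/40·5/63 + 11/24·1/11 = 1/6 ✓
b·c³: (-1331/1080)·729/1331 + 63/40·8/27 + 11/24·1 = 1/4 ✓
b·(c∘Ac): 63/40·10/189 + 11/24·1/11 = 1/8 ✓
b·Ac²: 63/40·5/77 + 11/24·(-5/121) = 1/12 ✓
b·A²c: 11/24·1/11 = 1/24 ✓; 4 stages ⇒ order 4.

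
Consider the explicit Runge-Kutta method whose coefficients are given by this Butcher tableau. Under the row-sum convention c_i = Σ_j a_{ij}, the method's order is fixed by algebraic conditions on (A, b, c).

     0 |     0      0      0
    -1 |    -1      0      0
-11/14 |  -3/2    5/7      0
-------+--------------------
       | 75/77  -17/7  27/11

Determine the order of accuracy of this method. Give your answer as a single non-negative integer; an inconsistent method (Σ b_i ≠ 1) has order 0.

b = (75/77, -17/7, 27/11)
c = (0, -1, -11/14)
Ac = (0, 0, -5/7)
Σ b_i: 75/77·1 + (-17/7)·1 + 27/11·1 = 1 ✓
b·c: (-17/7)·(-1) + 27/11·(-11/14) = 1/2 ✓
b·c²: (-17/7)·1 + 27/11·121/196 = -179/196 ≠ 1/3 ⇒ order 2.
b·Ac: 27/11·(-5/7) = -135/77 ≠ 1/6

2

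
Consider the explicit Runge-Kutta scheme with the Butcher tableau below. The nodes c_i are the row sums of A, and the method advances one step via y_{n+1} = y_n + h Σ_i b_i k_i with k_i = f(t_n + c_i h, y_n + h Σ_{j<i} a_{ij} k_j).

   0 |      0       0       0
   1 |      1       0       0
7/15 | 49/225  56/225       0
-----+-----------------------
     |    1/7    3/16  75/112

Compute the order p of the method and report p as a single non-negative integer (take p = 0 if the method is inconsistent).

b = (1/7, 3/16, 75/112)
c = (0, 1, 7/15)
Ac = (0, 0, 56/225)
Σ b_i: 1/7·1 + 3/16·1 + 75/112·1 = 1 ✓
b·c: 3/16·1 + 75/112·7/15 = 1/2 ✓
b·c²: 3/16·1 + 75/112·49/225 = 1/3 ✓
b·Ac: 75/112·56/225 = 1/6 ✓; 3 stages ⇒ order 3.

3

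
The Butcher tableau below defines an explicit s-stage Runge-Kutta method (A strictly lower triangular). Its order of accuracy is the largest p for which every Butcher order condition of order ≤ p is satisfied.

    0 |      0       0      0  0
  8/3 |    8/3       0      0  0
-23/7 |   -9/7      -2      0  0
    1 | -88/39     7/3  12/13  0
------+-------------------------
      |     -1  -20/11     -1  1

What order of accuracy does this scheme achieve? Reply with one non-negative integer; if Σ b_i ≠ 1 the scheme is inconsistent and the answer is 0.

b = (-1, -20/11, -1, 1)
c = (0, 8/3, -23/7, 1)
Ac = (0, 0, -16/3, 2612/819)
Σ b_i: (-1)·1 + (-20/11)·1 + (-1)·1 + 1·1 = -31/11 ≠ 1 ⇒ order 0.

0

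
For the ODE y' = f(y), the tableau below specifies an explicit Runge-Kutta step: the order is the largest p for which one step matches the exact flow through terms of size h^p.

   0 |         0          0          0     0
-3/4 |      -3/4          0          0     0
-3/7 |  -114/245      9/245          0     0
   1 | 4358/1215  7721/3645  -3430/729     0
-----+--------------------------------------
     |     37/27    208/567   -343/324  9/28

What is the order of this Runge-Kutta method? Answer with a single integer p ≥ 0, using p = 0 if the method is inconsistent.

4

b = (37/27, 208/567, -343/324, 9/28)
c = (0, -3/4, -3/7, 1)
Ac = (0, 0, -27/980, 77/180)
Σ b_i: 37/27·1 + 208/567·1 + (-343/324)·1 + 9/28·1 = 1 ✓
b·c: 208/567·(-3/4) + (-343/324)·(-3/7) + 9/28·1 = 1/2 ✓
b·c²: 208/567·9/16 + (-343/324)·9/49 + 9/28·1 = 1/3 ✓
b·Ac: (-343/324)·(-27/980) + 9/28·77/180 = 1/6 ✓
b·c³: 208/567·(-27/64) + (-343/324)·(-27/343) + 9/28·1 = 1/4 ✓
b·(c∘Ac): (-343/324)·81/6860 + 9/28·77/180 = 1/8 ✓
b·Ac²: (-343/324)·81/3920 + 9/28·707/2160 = 1/12 ✓
b·A²c: 9/28·7/54 = 1/24 ✓; 4 stages ⇒ order 4.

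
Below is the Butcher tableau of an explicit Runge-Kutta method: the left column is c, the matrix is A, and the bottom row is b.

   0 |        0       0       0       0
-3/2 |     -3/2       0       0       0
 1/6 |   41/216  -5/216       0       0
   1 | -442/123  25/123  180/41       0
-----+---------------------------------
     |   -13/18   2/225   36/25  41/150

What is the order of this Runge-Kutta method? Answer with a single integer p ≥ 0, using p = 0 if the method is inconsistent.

4

b = (-13/18, 2/225, 36/25, 41/150)
c = (0, -3/2, 1/6, 1)
Ac = (0, 0, 5/144, 35/82)
Σ b_i: (-13/18)·1 + 2/225·1 + 36/25·1 + 41/150·1 = 1 ✓
b·c: 2/225·(-3/2) + 36/25·1/6 + 41/150·1 = 1/2 ✓
b·c²: 2/225·9/4 + 36/25·1/36 + 41/150·1 = 1/3 ✓
b·Ac: 36/25·5/144 + 41/150·35/82 = 1/6 ✓
b·c³: 2/225·(-27/8) + 36/25·1/216 + 41/150·1 = 1/4 ✓
b·(c∘Ac): 36/25·5/864 + 41/150·35/82 = 1/8 ✓
b·Ac²: 36/25·(-5/96) + 41/150·95/164 = 1/12 ✓
b·A²c: 41/150·25/164 = 1/24 ✓; 4 stages ⇒ order 4.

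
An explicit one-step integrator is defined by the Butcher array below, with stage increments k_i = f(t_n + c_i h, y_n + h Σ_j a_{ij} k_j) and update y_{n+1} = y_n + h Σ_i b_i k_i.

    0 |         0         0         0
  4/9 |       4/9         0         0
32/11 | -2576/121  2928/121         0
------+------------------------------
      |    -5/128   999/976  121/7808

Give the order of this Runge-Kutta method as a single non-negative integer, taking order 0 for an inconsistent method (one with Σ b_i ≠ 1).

b = (-5/128, 999/976, 121/7808)
c = (0, 4/9, 32/11)
Ac = (0, 0, 3904/363)
Σ b_i: (-5/128)·1 + 999/976·1 + 121/7808·1 = 1 ✓
b·c: 999/976·4/9 + 121/7808·32/11 = 1/2 ✓
b·c²: 999/976·16/81 + 121/7808·1024/121 = 1/3 ✓
b·Ac: 121/7808·3904/363 = 1/6 ✓; 3 stages ⇒ order 3.

3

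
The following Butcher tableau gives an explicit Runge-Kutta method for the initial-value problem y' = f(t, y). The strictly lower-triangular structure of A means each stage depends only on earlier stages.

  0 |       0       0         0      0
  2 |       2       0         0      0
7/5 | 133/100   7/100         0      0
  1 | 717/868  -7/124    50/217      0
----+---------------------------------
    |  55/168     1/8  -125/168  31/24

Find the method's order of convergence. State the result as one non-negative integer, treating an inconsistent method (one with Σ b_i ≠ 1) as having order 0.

b = (55/168, 1/8, -125/168, 31/24)
c = (0, 2, 7/5, 1)
Ac = (0, 0, 7/50, 13/62)
Σ b_i: 55/168·1 + 1/8·1 + (-125/168)·1 + 31/24·1 = 1 ✓
b·c: 1/8·2 + (-125/168)·7/5 + 31/24·1 = 1/2 ✓
b·c²: 1/8·4 + (-125/168)·49/25 + 31/24·1 = 1/3 ✓
b·Ac: (-125/168)·7/50 + 31/24·13/62 = 1/6 ✓
b·c³: 1/8·8 + (-125/168)·343/125 + 31/24·1 = 1/4 ✓
b·(c∘Ac): (-125/168)·49/250 + 31/24·13/62 = 1/8 ✓
b·Ac²: (-125/168)·7/25 + 31/24·7/31 = 1/12 ✓
b·A²c: 31/24·1/31 = 1/24 ✓; 4 stages ⇒ order 4.

4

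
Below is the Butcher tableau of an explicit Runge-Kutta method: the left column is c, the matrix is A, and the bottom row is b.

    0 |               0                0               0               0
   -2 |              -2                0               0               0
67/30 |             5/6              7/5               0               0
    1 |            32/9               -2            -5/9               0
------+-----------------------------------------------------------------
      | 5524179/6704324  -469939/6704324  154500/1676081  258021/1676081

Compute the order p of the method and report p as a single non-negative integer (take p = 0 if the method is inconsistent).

3

b = (5524179/6704324, -469939/6704324, 154500/1676081, 258021/1676081)
c = (0, -2, 67/30, 1)
Ac = (0, 0, -14/5, 149/54)
Σ b_i: 5524179/6704324·1 + (-469939/6704324)·1 + 154500/1676081·1 + 258021/1676081·1 = 1 ✓
b·c: (-469939/6704324)·(-2) + 154500/1676081·67/30 + 258021/1676081·1 = 1/2 ✓
b·c²: (-469939/6704324)·4 + 154500/1676081·4489/900 + 258021/1676081·1 = 1/3 ✓
b·Ac: 154500/1676081·(-14/5) + 258021/1676081·149/54 = 1/6 ✓
b·c³: (-469939/6704324)·(-8) + 154500/1676081·300763/27000 + 258021/1676081·1 = 52540771/30169458 ≠ 1/4 ⇒ order 3.
b·(c∘Ac): 154500/1676081·(-469/75) + 258021/1676081·149/54 = -1525159/10056486 ≠ 1/8
b·Ac²: 154500/1676081·28/5 + 258021/1676081·(-17449/1620) = -344509381/301694580 ≠ 1/12
b·A²c: 258021/1676081·14/9 = 401366/1676081 ≠ 1/24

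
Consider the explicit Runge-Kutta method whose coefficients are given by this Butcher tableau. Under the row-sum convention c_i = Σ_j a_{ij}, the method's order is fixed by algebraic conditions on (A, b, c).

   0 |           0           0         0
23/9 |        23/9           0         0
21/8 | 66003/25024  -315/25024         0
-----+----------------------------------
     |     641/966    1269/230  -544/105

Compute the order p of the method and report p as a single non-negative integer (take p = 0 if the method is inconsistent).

3

b = (641/966, 1269/230, -544/105)
c = (0, 23/9, 21/8)
Ac = (0, 0, -35/1088)
Σ b_i: 641/966·1 + 1269/230·1 + (-544/105)·1 = 1 ✓
b·c: 1269/230·23/9 + (-544/105)·21/8 = 1/2 ✓
b·c²: 1269/230·529/81 + (-544/105)·441/64 = 1/3 ✓
b·Ac: (-544/105)·(-35/1088) = 1/6 ✓; 3 stages ⇒ order 3.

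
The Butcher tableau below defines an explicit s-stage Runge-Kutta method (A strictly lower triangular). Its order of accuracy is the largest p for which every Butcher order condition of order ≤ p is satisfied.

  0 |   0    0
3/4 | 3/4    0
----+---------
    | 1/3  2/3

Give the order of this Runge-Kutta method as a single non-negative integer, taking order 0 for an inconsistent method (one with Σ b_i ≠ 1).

2

b = (1/3, 2/3)
c = (0, 3/4)
Σ b_i: 1/3·1 + 2/3·1 = 1 ✓
b·c: 2/3·3/4 = 1/2 ✓; 2 stages ⇒ order 2.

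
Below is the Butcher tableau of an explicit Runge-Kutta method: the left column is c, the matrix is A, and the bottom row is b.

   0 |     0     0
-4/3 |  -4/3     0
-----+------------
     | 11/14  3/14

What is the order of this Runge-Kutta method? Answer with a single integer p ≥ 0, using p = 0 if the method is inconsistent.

b = (11/14, 3/14)
c = (0, -4/3)
Σ b_i: 11/14·1 + 3/14·1 = 1 ✓
b·c: 3/14·(-4/3) = -2/7 ≠ 1/2 ⇒ order 1.

1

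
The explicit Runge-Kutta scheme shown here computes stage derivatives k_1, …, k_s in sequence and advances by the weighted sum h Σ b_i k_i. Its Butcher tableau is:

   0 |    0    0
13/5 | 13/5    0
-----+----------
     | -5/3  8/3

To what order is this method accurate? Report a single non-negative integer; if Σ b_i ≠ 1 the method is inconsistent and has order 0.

1

b = (-5/3, 8/3)
c = (0, 13/5)
Σ b_i: (-5/3)·1 + 8/3·1 = 1 ✓
b·c: 8/3·13/5 = 104/15 ≠ 1/2 ⇒ order 1.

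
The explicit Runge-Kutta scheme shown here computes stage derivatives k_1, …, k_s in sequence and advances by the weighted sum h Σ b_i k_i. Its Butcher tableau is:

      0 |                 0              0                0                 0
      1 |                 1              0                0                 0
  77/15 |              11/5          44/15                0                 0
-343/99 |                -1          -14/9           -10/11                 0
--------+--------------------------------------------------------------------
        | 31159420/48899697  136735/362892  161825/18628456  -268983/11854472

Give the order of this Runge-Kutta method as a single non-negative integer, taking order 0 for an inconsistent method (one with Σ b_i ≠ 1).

b = (31159420/48899697, 136735/362892, 161825/18628456, -268983/11854472)
c = (0, 1, 77/15, -343/99)
Ac = (0, 0, 44/15, -56/9)
Σ b_i: 31159420/48899697·1 + 136735/362892·1 + 161825/18628456·1 + (-268983/11854472)·1 = 1 ✓
b·c: 136735/362892·1 + 161825/18628456·77/15 + (-268983/11854472)·(-343/99) = 1/2 ✓
b·c²: 136735/362892·1 + 161825/18628456·5929/225 + (-268983/11854472)·117649/9801 = 1/3 ✓
b·Ac: 161825/18628456·44/15 + (-268983/11854472)·(-56/9) = 1/6 ✓
b·c³: 136735/362892·1 + 161825/18628456·456533/3375 + (-268983/11854472)·(-40353607/970299) = 672416579/269447310 ≠ 1/4 ⇒ order 3.
b·(c∘Ac): 161825/18628456·3388/225 + (-268983/11854472)·19208/891 = -65021/181446 ≠ 1/8
b·Ac²: 161825/18628456·44/15 + (-268983/11854472)·(-1148/45) = 1918963/3175305 ≠ 1/12
b·A²c: (-268983/11854472)·(-8/3) = 89661/1481809 ≠ 1/24

3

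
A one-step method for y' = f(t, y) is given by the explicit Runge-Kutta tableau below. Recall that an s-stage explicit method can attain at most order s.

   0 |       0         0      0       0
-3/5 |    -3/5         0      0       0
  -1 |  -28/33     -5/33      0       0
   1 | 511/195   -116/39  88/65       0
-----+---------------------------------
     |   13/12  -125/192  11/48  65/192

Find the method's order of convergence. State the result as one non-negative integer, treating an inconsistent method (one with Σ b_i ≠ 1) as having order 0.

4

b = (13/12, -125/192, 11/48, 65/192)
c = (0, -3/5, -1, 1)
Ac = (0, 0, 1/11, 28/65)
Σ b_i: 13/12·1 + (-125/192)·1 + 11/48·1 + 65/192·1 = 1 ✓
b·c: (-125/192)·(-3/5) + 11/48·(-1) + 65/192·1 = 1/2 ✓
b·c²: (-125/192)·9/25 + 11/48·1 + 65/192·1 = 1/3 ✓
b·Ac: 11/48·1/11 + 65/192·28/65 = 1/6 ✓
b·c³: (-125/192)·(-27/125) + 11/48·(-1) + 65/192·1 = 1/4 ✓
b·(c∘Ac): 11/48·(-1/11) + 65/192·28/65 = 1/8 ✓
b·Ac²: 11/48·(-3/55) + 65/192·92/325 = 1/12 ✓
b·A²c: 65/192·8/65 = 1/24 ✓; 4 stages ⇒ order 4.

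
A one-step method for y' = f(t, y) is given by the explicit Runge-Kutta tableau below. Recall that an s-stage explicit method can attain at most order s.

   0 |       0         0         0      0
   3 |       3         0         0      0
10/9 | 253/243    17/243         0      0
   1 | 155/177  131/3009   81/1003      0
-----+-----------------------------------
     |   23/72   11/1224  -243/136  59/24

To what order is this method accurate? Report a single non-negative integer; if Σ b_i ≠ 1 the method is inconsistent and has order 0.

b = (23/72, 11/1224, -243/136, 59/24)
c = (0, 3, 10/9, 1)
Ac = (0, 0, 17/81, 13/59)
Σ b_i: 23/72·1 + 11/1224·1 + (-243/136)·1 + 59/24·1 = 1 ✓
b·c: 11/1224·3 + (-243/136)·10/9 + 59/24·1 = 1/2 ✓
b·c²: 11/1224·9 + (-243/136)·100/81 + 59/24·1 = 1/3 ✓
b·Ac: (-243/136)·17/81 + 59/24·13/59 = 1/6 ✓
b·c³: 11/1224·27 + (-243/136)·1000/729 + 59/24·1 = 1/4 ✓
b·(c∘Ac): (-243/136)·170/729 + 59/24·13/59 = 1/8 ✓
b·Ac²: (-243/136)·17/27 + 59/24·29/59 = 1/12 ✓
b·A²c: 59/24·1/59 = 1/24 ✓; 4 stages ⇒ order 4.

4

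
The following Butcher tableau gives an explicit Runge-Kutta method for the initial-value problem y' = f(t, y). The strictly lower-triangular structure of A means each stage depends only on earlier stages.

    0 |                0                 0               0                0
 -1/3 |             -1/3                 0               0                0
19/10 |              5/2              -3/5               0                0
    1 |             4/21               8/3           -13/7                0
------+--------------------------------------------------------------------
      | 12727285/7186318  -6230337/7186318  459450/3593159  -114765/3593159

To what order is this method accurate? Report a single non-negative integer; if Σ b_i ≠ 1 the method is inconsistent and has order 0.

b = (12727285/7186318, -6230337/7186318, 459450/3593159, -114765/3593159)
c = (0, -1/3, 19/10, 1)
Ac = (0, 0, 1/5, -2783/630)
Σ b_i: 12727285/7186318·1 + (-6230337/7186318)·1 + 459450/3593159·1 + (-114765/3593159)·1 = 1 ✓
b·c: (-6230337/7186318)·(-1/3) + 459450/3593159·19/10 + (-114765/3593159)·1 = 1/2 ✓
b·c²: (-6230337/7186318)·1/9 + 459450/3593159·361/100 + (-114765/3593159)·1 = 1/3 ✓
b·Ac: 459450/3593159·1/5 + (-114765/3593159)·(-2783/630) = 1/6 ✓
b·c³: (-6230337/7186318)·(-1/27) + 459450/3593159·6859/1000 + (-114765/3593159)·1 = 567356249/646768620 ≠ 1/4 ⇒ order 3.
b·(c∘Ac): 459450/3593159·19/50 + (-114765/3593159)·(-2783/630) = 4089365/21558954 ≠ 1/8
b·Ac²: 459450/3593159·(-1/15) + (-114765/3593159)·(-121111/18900) = 126860923/646768620 ≠ 1/12
b·A²c: (-114765/3593159)·(-13/35) = 42627/3593159 ≠ 1/24

3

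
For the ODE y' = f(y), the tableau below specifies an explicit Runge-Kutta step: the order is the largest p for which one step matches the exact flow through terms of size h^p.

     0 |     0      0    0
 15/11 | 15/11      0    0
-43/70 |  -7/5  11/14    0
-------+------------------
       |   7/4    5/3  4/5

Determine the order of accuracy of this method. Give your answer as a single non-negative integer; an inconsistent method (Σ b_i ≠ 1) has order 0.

0

b = (7/4, 5/3, 4/5)
c = (0, 15/11, -43/70)
Ac = (0, 0, 15/14)
Σ b_i: 7/4·1 + 5/3·1 + 4/5·1 = 253/60 ≠ 1 ⇒ order 0.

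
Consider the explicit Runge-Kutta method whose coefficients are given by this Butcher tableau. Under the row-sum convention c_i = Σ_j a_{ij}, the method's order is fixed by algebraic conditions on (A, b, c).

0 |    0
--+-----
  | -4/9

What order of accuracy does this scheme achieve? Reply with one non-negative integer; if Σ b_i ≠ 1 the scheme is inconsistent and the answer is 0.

b = (-4/9)
c = (0)
Σ b_i: (-4/9)·1 = -4/9 ≠ 1 ⇒ order 0.

0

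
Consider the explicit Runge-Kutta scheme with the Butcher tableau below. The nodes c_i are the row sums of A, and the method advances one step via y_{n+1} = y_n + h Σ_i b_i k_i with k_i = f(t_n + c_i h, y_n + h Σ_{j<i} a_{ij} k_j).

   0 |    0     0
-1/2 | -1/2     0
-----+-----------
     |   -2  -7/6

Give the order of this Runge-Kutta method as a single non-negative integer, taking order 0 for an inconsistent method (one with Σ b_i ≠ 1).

b = (-2, -7/6)
c = (0, -1/2)
Σ b_i: (-2)·1 + (-7/6)·1 = -19/6 ≠ 1 ⇒ order 0.

0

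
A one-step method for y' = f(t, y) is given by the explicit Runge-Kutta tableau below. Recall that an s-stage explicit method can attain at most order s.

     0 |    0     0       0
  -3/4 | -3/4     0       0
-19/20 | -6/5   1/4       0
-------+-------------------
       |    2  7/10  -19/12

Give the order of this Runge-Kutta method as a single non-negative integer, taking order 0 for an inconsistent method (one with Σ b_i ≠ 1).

b = (2, 7/10, -19/12)
c = (0, -3/4, -19/20)
Ac = (0, 0, -3/16)
Σ b_i: 2·1 + 7/10·1 + (-19/12)·1 = 67/60 ≠ 1 ⇒ order 0.

0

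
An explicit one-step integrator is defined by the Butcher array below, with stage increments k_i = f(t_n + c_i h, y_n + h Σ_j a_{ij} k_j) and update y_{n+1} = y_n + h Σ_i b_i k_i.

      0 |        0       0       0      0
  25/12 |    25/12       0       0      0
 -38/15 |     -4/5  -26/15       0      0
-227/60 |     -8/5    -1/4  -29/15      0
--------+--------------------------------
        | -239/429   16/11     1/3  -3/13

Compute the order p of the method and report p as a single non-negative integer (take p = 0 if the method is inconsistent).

b = (-239/429, 16/11, 1/3, -3/13)
c = (0, 25/12, -38/15, -227/60)
Ac = (0, 0, -65/18, 15757/3600)
Σ b_i: (-239/429)·1 + 16/11·1 + 1/3·1 + (-3/13)·1 = 1 ✓
b·c: 16/11·25/12 + 1/3·(-38/15) + (-3/13)·(-227/60) = 78737/25740 ≠ 1/2 ⇒ order 1.

1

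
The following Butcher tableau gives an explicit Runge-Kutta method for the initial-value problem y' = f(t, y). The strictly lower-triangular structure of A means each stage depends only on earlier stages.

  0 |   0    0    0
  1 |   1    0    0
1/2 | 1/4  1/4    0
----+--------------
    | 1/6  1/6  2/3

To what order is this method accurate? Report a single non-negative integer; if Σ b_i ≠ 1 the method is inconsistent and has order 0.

b = (1/6, 1/6, 2/3)
c = (0, 1, 1/2)
Ac = (0, 0, 1/4)
Σ b_i: 1/6·1 + 1/6·1 + 2/3·1 = 1 ✓
b·c: 1/6·1 + 2/3·1/2 = 1/2 ✓
b·c²: 1/6·1 + 2/3·1/4 = 1/3 ✓
b·Ac: 2/3·1/4 = 1/6 ✓; 3 stages ⇒ order 3.

3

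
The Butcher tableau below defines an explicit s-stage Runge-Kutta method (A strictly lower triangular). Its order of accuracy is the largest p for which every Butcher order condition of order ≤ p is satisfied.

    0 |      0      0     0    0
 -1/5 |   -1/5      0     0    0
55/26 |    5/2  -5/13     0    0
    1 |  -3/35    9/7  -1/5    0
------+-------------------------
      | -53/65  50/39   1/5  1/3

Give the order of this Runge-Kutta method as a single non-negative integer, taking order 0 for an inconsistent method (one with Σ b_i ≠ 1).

b = (-53/65, 50/39, 1/5, 1/3)
c = (0, -1/5, 55/26, 1)
Ac = (0, 0, 1/13, -619/910)
Σ b_i: (-53/65)·1 + 50/39·1 + 1/5·1 + 1/3·1 = 1 ✓
b·c: 50/39·(-1/5) + 1/5·55/26 + 1/3·1 = 1/2 ✓
b·c²: 50/39·1/25 + 1/5·3025/676 + 1/3·1 = 865/676 ≠ 1/3 ⇒ order 2.
b·Ac: 1/5·1/13 + 1/3·(-619/910) = -577/2730 ≠ 1/6

2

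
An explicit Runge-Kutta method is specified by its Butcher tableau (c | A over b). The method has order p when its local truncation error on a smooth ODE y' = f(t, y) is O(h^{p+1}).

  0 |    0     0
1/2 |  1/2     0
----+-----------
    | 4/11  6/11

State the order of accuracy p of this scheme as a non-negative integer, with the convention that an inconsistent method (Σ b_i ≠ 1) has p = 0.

0

b = (4/11, 6/11)
c = (0, 1/2)
Σ b_i: 4/11·1 + 6/11·1 = 10/11 ≠ 1 ⇒ order 0.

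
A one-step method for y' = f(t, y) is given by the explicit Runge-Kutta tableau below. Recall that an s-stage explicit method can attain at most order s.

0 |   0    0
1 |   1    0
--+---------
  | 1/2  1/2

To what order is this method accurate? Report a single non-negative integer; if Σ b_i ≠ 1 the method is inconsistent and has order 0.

2

b = (1/2, 1/2)
c = (0, 1)
Σ b_i: 1/2·1 + 1/2·1 = 1 ✓
b·c: 1/2·1 = 1/2 ✓; 2 stages ⇒ order 2.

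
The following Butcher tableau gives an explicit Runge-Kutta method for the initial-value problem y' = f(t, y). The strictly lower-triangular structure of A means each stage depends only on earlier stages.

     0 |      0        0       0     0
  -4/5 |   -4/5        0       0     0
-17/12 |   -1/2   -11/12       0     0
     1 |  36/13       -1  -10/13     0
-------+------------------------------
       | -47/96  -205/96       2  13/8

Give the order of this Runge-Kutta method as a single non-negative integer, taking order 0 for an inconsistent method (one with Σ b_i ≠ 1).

2

b = (-47/96, -205/96, 2, 13/8)
c = (0, -4/5, -17/12, 1)
Ac = (0, 0, 11/15, 737/390)
Σ b_i: (-47/96)·1 + (-205/96)·1 + 2·1 + 13/8·1 = 1 ✓
b·c: (-205/96)·(-4/5) + 2·(-17/12) + 13/8·1 = 1/2 ✓
b·c²: (-205/96)·16/25 + 2·289/144 + 13/8·1 = 769/180 ≠ 1/3 ⇒ order 2.
b·Ac: 2·11/15 + 13/8·737/390 = 363/80 ≠ 1/6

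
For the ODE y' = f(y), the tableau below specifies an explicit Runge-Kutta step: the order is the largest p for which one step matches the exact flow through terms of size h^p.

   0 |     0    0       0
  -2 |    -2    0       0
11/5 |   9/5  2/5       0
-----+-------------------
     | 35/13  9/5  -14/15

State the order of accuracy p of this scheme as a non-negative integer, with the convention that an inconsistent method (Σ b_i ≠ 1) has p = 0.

b = (35/13, 9/5, -14/15)
c = (0, -2, 11/5)
Ac = (0, 0, -4/5)
Σ b_i: 35/13·1 + 9/5·1 + (-14/15)·1 = 694/195 ≠ 1 ⇒ order 0.

0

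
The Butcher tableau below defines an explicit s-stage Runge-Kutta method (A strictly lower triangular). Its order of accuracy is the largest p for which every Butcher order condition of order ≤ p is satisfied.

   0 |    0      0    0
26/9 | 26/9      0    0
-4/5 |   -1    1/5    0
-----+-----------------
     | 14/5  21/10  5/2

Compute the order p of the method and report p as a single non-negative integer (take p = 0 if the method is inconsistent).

b = (14/5, 21/10, 5/2)
c = (0, 26/9, -4/5)
Ac = (0, 0, 26/45)
Σ b_i: 14/5·1 + 21/10·1 + 5/2·1 = 37/5 ≠ 1 ⇒ order 0.

0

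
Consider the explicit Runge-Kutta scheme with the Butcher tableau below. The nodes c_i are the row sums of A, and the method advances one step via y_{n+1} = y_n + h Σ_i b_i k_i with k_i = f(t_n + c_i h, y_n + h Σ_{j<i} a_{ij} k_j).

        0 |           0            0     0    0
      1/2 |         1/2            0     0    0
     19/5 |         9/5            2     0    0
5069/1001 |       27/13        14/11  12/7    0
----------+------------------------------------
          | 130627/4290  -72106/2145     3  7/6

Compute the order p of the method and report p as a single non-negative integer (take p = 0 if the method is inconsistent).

b = (130627/4290, -72106/2145, 3, 7/6)
c = (0, 1/2, 19/5, 5069/1001)
Ac = (0, 0, 1, 2753/385)
Σ b_i: 130627/4290·1 + (-72106/2145)·1 + 3·1 + 7/6·1 = 1 ✓
b·c: (-72106/2145)·1/2 + 3·19/5 + 7/6·5069/1001 = 1/2 ✓
b·c²: (-72106/2145)·1/4 + 3·361/25 + 7/6·25694761/1002001 = 696033487/10735725 ≠ 1/3 ⇒ order 2.
b·Ac: 3·1 + 7/6·2753/385 = 3743/330 ≠ 1/6

2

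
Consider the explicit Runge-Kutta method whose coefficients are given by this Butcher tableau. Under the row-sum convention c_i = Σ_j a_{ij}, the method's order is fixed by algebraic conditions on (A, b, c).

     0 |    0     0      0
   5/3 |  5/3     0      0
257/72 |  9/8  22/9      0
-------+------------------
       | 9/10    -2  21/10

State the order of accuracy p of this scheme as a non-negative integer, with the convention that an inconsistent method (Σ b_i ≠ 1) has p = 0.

b = (9/10, -2, 21/10)
c = (0, 5/3, 257/72)
Ac = (0, 0, 110/27)
Σ b_i: 9/10·1 + (-2)·1 + 21/10·1 = 1 ✓
b·c: (-2)·5/3 + 21/10·257/72 = 333/80 ≠ 1/2 ⇒ order 1.

1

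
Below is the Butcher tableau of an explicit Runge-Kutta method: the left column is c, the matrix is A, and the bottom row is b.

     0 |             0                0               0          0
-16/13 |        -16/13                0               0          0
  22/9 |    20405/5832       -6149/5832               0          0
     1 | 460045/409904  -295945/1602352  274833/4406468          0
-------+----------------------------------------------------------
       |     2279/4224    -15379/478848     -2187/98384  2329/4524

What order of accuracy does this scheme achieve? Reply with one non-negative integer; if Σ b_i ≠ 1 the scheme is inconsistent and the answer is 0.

b = (2279/4224, -15379/478848, -2187/98384, 2329/4524)
c = (0, -16/13, 22/9, 1)
Ac = (0, 0, 946/729, 1769/4658)
Σ b_i: 2279/4224·1 + (-15379/478848)·1 + (-2187/98384)·1 + 2329/4524·1 = 1 ✓
b·c: (-15379/478848)·(-16/13) + (-2187/98384)·22/9 + 2329/4524·1 = 1/2 ✓
b·c²: (-15379/478848)·256/169 + (-2187/98384)·484/81 + 2329/4524·1 = 1/3 ✓
b·Ac: (-2187/98384)·946/729 + 2329/4524·1769/4658 = 1/6 ✓
b·c³: (-15379/478848)·(-4096/2197) + (-2187/98384)·10648/729 + 2329/4524·1 = 1/4 ✓
b·(c∘Ac): (-2187/98384)·20812/6561 + 2329/4524·1769/4658 = 1/8 ✓
b·Ac²: (-2187/98384)·(-15136/9477) + 2329/4524·2813/30277 = 1/12 ✓
b·A²c: 2329/4524·377/4658 = 1/24 ✓; 4 stages ⇒ order 4.

4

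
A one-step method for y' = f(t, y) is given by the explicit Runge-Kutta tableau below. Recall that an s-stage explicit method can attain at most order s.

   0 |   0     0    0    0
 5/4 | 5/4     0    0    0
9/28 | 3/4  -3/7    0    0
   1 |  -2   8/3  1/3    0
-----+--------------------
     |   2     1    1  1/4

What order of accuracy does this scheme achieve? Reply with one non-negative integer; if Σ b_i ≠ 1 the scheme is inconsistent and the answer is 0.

b = (2, 1, 1, 1/4)
c = (0, 5/4, 9/28, 1)
Ac = (0, 0, -15/28, 289/84)
Σ b_i: 2·1 + 1·1 + 1·1 + 1/4·1 = 17/4 ≠ 1 ⇒ order 0.

0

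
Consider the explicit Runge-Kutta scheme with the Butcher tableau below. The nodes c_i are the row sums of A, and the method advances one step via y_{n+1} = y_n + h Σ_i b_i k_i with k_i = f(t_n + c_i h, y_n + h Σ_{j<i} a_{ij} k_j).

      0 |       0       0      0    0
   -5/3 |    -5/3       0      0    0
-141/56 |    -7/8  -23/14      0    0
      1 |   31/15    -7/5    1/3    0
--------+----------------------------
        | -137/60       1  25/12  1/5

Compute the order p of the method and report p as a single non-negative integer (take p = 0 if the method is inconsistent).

1

b = (-137/60, 1, 25/12, 1/5)
c = (0, -5/3, -141/56, 1)
Ac = (0, 0, 115/42, 251/168)
Σ b_i: (-137/60)·1 + 1·1 + 25/12·1 + 1/5·1 = 1 ✓
b·c: 1·(-5/3) + 25/12·(-141/56) + 1/5·1 = -22553/3360 ≠ 1/2 ⇒ order 1.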